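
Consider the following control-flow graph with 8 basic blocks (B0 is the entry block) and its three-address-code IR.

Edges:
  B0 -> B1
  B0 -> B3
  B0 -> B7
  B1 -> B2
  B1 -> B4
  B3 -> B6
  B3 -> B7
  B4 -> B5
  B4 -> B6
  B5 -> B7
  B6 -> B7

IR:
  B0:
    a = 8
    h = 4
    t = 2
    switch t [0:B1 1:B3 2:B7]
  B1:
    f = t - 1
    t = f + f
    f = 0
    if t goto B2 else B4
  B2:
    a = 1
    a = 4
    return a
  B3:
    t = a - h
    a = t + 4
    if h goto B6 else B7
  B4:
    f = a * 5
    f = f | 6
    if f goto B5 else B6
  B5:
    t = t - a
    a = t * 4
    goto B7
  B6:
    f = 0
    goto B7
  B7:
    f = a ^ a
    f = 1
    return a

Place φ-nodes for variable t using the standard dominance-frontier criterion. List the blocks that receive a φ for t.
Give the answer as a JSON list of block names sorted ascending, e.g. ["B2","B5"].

idom tree: B1←B0 B2←B1 B3←B0 B4←B1 B5←B4 B6←B0 B7←B0
Join-block Dom:
  B6: preds {B3,B4}: {B0,B3} ∩ {B0,B1,B4} = {B0}; idom=B0
  B7: preds {B0,B3,B5,B6}: {B0} ∩ {B0,B3} ∩ {B0,B1,B4,B5} ∩ {B0,B6} = {B0}; idom=B0

Frontier:
  join B6 pred B3: B3 stop@B0
  join B6 pred B4: B4→B1 stop@B0
  join B7 pred B0: · stop@B0
  join B7 pred B3: B3 stop@B0
  join B7 pred B5: B5→B4→B1 stop@B0
  join B7 pred B6: B6 stop@B0
  B0 → ∅
  B1 → {B6,B7}
  B2 → ∅
  B3 → {B6,B7}
  B4 → {B6,B7}
  B5 → {B7}
  B6 → {B7}
  B7 → ∅

φ for t: defs {B0,B1,B3,B5}
  DF⁺ = {B6,B7}

Answer: ["B6", "B7"]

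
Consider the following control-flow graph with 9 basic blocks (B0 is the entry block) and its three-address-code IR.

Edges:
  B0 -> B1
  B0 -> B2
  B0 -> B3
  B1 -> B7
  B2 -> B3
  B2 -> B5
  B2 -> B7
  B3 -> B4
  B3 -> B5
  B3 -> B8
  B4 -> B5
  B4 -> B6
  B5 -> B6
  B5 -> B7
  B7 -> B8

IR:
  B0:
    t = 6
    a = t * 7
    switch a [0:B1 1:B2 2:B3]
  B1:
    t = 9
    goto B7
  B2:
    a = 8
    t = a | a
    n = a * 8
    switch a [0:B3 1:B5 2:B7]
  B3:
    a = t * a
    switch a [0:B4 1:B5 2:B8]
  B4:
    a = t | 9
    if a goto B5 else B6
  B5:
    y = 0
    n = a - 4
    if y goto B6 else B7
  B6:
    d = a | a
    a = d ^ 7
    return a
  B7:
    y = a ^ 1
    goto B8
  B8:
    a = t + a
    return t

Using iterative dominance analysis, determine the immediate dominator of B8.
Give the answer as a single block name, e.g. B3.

Answer: B0

Working:
idom tree: B1←B0 B2←B0 B3←B0 B4←B3 B5←B0 B6←B0 B7←B0 B8←B0
Dom at joins:
  B3: preds {B0,B2}: {B0} ∩ {B0,B2} = {B0}; idom=B0
  B5: preds {B2,B3,B4}: {B0,B2} ∩ {B0,B3} ∩ {B0,B3,B4} = {B0}; idom=B0
  B6: preds {B4,B5}: {B0,B3,B4} ∩ {B0,B5} = {B0}; idom=B0
  B7: preds {B1,B2,B5}: {B0,B1} ∩ {B0,B2} ∩ {B0,B5} = {B0}; idom=B0
  B8: preds {B3,B7}: {B0,B3} ∩ {B0,B7} = {B0}; idom=B0

idom(B8) = B0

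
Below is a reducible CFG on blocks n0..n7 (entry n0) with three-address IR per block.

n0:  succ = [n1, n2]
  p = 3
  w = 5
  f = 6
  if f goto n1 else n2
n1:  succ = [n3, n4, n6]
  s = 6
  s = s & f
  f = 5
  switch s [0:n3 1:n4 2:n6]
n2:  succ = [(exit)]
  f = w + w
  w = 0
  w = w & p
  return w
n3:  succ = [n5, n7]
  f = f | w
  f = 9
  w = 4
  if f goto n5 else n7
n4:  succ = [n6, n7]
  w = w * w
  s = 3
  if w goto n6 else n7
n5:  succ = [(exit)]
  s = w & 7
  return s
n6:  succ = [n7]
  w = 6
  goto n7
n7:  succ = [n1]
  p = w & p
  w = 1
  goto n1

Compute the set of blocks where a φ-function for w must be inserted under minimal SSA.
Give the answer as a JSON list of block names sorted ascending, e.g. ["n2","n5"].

idom tree: n1←n0 n2←n0 n3←n1 n4←n1 n5←n3 n6←n1 n7←n1
Join-block Dom:
  n1: preds {n0,n7}: {n0} ∩ {n0,n1,n7} = {n0}; idom=n0
  n6: preds {n1,n4}: {n0,n1} ∩ {n0,n1,n4} = {n0,n1}; idom=n1
  n7: preds {n3,n4,n6}: {n0,n1,n3} ∩ {n0,n1,n4} ∩ {n0,n1,n6} = {n0,n1}; idom=n1

Frontier:
  join n1 pred n0: · stop@n0
  join n1 pred n7: n7→n1 stop@n0
  join n6 pred n1: · stop@n1
  join n6 pred n4: n4 stop@n1
  join n7 pred n3: n3 stop@n1
  join n7 pred n4: n4 stop@n1
  join n7 pred n6: n6 stop@n1
  DF(n0)=∅
  DF(n1)={n1}
  DF(n2)=∅
  DF(n3)={n7}
  DF(n4)={n6,n7}
  DF(n5)=∅
  DF(n6)={n7}
  DF(n7)={n1}

φ for w: defs {n0,n2,n3,n4,n6,n7}
  DF⁺ = {n1,n6,n7}

Answer: ["n1", "n6", "n7"]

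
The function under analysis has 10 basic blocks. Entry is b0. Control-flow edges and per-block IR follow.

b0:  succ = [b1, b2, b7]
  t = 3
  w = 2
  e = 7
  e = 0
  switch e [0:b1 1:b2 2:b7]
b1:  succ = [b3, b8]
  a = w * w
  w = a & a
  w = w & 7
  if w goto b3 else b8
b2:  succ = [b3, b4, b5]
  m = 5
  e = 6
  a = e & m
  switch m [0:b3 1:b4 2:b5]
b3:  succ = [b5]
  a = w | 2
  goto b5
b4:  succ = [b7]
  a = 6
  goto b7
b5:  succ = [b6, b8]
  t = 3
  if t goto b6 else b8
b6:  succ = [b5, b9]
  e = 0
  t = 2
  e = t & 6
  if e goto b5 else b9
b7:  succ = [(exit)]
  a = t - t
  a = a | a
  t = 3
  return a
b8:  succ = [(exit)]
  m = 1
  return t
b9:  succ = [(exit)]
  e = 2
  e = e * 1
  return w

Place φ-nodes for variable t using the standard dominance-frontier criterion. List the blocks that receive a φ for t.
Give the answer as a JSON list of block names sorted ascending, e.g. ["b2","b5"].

Answer: ["b5", "b8"]

Working:
idom tree: b1←b0 b2←b0 b3←b0 b4←b2 b5←b0 b6←b5 b7←b0 b8←b0 b9←b6
Dom∩ at merges:
  b3: preds {b1,b2}: {b0,b1} ∩ {b0,b2} = {b0}; idom=b0
  b5: preds {b2,b3,b6}: {b0,b2} ∩ {b0,b3} ∩ {b0,b5,b6} = {b0}; idom=b0
  b7: preds {b0,b4}: {b0} ∩ {b0,b2,b4} = {b0}; idom=b0
  b8: preds {b1,b5}: {b0,b1} ∩ {b0,b5} = {b0}; idom=b0

DF walk-up:
  join b3 pred b1: b1 stop@b0
  join b3 pred b2: b2 stop@b0
  join b5 pred b2: b2 stop@b0
  join b5 pred b3: b3 stop@b0
  join b5 pred b6: b6→b5 stop@b0
  join b7 pred b0: · stop@b0
  join b7 pred b4: b4→b2 stop@b0
  join b8 pred b1: b1 stop@b0
  join b8 pred b5: b5 stop@b0
  DF(b0)=∅
  DF(b1)={b3,b8}
  DF(b2)={b3,b5,b7}
  DF(b3)={b5}
  DF(b4)={b7}
  DF(b5)={b5,b8}
  DF(b6)={b5}
  DF(b7)=∅
  DF(b8)=∅
  DF(b9)=∅

φ for t: defs {b0,b5,b6,b7}
  DF⁺ = {b5,b8}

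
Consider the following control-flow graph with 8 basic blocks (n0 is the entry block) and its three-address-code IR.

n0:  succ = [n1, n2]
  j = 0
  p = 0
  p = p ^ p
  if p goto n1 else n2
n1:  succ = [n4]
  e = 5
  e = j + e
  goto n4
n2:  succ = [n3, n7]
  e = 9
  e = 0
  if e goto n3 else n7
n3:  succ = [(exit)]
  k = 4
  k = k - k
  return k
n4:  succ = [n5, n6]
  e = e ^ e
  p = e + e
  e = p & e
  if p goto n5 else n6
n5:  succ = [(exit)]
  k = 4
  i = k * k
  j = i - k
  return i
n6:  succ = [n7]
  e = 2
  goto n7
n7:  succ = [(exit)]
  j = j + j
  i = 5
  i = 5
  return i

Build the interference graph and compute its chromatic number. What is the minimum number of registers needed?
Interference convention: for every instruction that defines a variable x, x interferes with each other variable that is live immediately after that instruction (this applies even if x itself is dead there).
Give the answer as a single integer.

Block summaries:
  n0 def {j,p} use ∅
  n1 def {e} use {j}
  n2 def {e} use ∅
  n3 def {k} use ∅
  n4 def {e,p} use {e}
  n5 def {i,j,k} use ∅
  n6 def {e} use ∅
  n7 def {i,j} use {j}

Backward fixpoint:
  n0 li=∅ lo={j}
  n1 li={j} lo={e,j}
  n2 li={j} lo={j}
  n3 li=∅ lo=∅
  n4 li={e,j} lo={j}
  n5 li=∅ lo=∅
  n6 li={j} lo={j}
  n7 li={j} lo=∅

Interference:
  e — {j,p}
  i — {j,k}
  j — {e,i,p}
  k — {i}
  p — {e,j}

Chromatic number:
  {e,j,p} pairwise interfere (3-clique) ⇒ χ ≥ 3
  assign e→R1 i→R1 j→R0 k→R0 p→R2 — no edge inside a register ⇒ χ ≤ 3
  χ = 3

Answer: 3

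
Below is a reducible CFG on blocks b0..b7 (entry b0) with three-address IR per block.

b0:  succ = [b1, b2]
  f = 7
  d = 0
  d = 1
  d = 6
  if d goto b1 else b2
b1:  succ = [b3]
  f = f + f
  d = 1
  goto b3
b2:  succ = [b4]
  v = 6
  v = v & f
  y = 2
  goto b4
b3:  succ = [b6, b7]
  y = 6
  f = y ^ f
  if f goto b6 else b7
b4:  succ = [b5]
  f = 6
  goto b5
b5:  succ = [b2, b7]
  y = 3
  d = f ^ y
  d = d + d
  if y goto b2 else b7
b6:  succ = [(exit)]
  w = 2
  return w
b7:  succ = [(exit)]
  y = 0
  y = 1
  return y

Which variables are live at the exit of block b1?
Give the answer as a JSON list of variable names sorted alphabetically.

Answer: ["f"]

Analysis:
def/use:
  b0 def {d,f} use ∅
  b1 def {d,f} use {f}
  b2 def {v,y} use {f}
  b3 def {f,y} use {f}
  b4 def {f} use ∅
  b5 def {d,y} use {f}
  b6 def {w} use ∅
  b7 def {y} use ∅

Live sets:
  b0: in=∅ out={f}
  b1: in={f} out={f}
  b2: in={f} out=∅
  b3: in={f} out=∅
  b4: in=∅ out={f}
  b5: in={f} out={f}
  b6: in=∅ out=∅
  b7: in=∅ out=∅

live-out(b1) = ["f"]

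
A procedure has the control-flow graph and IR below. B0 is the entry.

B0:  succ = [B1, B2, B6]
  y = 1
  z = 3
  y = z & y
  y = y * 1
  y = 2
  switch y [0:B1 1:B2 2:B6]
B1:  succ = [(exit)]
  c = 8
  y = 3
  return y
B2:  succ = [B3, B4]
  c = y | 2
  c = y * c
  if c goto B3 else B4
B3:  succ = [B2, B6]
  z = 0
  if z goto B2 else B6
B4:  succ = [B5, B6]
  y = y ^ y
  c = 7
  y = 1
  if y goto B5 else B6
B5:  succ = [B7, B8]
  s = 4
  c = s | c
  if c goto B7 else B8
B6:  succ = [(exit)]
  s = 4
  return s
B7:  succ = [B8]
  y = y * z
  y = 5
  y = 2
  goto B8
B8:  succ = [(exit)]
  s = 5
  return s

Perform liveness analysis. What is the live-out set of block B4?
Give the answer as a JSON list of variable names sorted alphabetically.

Answer: ["c", "y", "z"]

Analysis:
Block summaries:
  B0: {y,z} / ∅
  B1: {c,y} / ∅
  B2: {c} / {y}
  B3: {z} / ∅
  B4: {c,y} / {y}
  B5: {c,s} / {c}
  B6: {s} / ∅
  B7: {y} / {y,z}
  B8: {s} / ∅

Liveness:
  B0: in=∅ out={y,z}
  B1: in=∅ out=∅
  B2: in={y,z} out={y,z}
  B3: in={y} out={y,z}
  B4: in={y,z} out={c,y,z}
  B5: in={c,y,z} out={y,z}
  B6: in=∅ out=∅
  B7: in={y,z} out=∅
  B8: in=∅ out=∅

live-out(B4) = ["c", "y", "z"]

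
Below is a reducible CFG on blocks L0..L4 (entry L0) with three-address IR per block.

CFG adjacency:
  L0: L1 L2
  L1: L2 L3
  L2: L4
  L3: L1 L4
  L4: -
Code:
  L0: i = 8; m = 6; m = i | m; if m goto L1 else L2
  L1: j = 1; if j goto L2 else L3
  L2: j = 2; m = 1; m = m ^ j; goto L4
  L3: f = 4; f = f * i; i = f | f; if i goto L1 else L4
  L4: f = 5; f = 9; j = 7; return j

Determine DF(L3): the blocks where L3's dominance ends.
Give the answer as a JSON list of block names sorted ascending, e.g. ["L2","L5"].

idom tree: L1←L0 L2←L0 L3←L1 L4←L0
Dom at joins:
  L1: preds {L0,L3}: {L0} ∩ {L0,L1,L3} = {L0}; idom=L0
  L2: preds {L0,L1}: {L0} ∩ {L0,L1} = {L0}; idom=L0
  L4: preds {L2,L3}: {L0,L2} ∩ {L0,L1,L3} = {L0}; idom=L0

DF derivation:
  join L1 pred L0: · stop@L0
  join L1 pred L3: L3→L1 stop@L0
  join L2 pred L0: · stop@L0
  join L2 pred L1: L1 stop@L0
  join L4 pred L2: L2 stop@L0
  join L4 pred L3: L3→L1 stop@L0
  L0: DF=∅
  L1: DF={L1,L2,L4}
  L2: DF={L4}
  L3: DF={L1,L4}
  L4: DF=∅

DF(L3) = ["L1", "L4"]

Answer: ["L1", "L4"]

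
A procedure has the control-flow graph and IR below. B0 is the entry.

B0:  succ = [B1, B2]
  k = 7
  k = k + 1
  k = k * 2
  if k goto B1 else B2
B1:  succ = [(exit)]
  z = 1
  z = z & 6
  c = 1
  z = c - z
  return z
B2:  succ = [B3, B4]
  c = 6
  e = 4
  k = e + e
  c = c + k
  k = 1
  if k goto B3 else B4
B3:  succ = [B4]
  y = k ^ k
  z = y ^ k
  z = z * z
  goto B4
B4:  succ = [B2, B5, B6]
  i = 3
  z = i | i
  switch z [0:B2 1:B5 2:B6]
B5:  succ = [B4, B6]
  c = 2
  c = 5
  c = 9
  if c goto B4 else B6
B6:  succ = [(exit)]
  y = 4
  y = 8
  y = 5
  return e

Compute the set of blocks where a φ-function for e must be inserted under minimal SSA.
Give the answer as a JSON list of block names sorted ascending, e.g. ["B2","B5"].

idom tree: B1←B0 B2←B0 B3←B2 B4←B2 B5←B4 B6←B4
Join-block Dom:
  B2: preds {B0,B4}: {B0} ∩ {B0,B2,B4} = {B0}; idom=B0
  B4: preds {B2,B3,B5}: {B0,B2} ∩ {B0,B2,B3} ∩ {B0,B2,B4,B5} = {B0,B2}; idom=B2
  B6: preds {B4,B5}: {B0,B2,B4} ∩ {B0,B2,B4,B5} = {B0,B2,B4}; idom=B4

DF walk-up:
  join B2 pred B0: · stop@B0
  join B2 pred B4: B4→B2 stop@B0
  join B4 pred B2: · stop@B2
  join B4 pred B3: B3 stop@B2
  join B4 pred B5: B5→B4 stop@B2
  join B6 pred B4: · stop@B4
  join B6 pred B5: B5 stop@B4
  B0: DF=∅
  B1: DF=∅
  B2: DF={B2}
  B3: DF={B4}
  B4: DF={B2,B4}
  B5: DF={B4,B6}
  B6: DF=∅

φ for e: defs {B2}
  DF⁺ = {B2}

Answer: ["B2"]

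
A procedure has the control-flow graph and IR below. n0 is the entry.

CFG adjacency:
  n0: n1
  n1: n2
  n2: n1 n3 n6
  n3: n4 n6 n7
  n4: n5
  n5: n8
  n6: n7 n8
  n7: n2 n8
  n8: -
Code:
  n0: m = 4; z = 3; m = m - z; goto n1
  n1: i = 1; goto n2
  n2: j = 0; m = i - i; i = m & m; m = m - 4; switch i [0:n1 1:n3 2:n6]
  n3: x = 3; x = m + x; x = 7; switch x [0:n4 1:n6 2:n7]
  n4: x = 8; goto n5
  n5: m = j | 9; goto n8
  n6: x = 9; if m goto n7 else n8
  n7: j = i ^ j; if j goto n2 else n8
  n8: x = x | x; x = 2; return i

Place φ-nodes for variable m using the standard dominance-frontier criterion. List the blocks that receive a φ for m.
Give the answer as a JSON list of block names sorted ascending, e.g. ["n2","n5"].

Answer: ["n1", "n2", "n8"]

Derivation:
idom tree: n1←n0 n2←n1 n3←n2 n4←n3 n5←n4 n6←n2 n7←n2 n8←n2
Join-block Dom:
  n1: preds {n0,n2}: {n0} ∩ {n0,n1,n2} = {n0}; idom=n0
  n2: preds {n1,n7}: {n0,n1} ∩ {n0,n1,n2,n7} = {n0,n1}; idom=n1
  n6: preds {n2,n3}: {n0,n1,n2} ∩ {n0,n1,n2,n3} = {n0,n1,n2}; idom=n2
  n7: preds {n3,n6}: {n0,n1,n2,n3} ∩ {n0,n1,n2,n6} = {n0,n1,n2}; idom=n2
  n8: preds {n5,n6,n7}: {n0,n1,n2,n3,n4,n5} ∩ {n0,n1,n2,n6} ∩ {n0,n1,n2,n7} = {n0,n1,n2}; idom=n2

DF walk-up:
  join n1 pred n0: · stop@n0
  join n1 pred n2: n2→n1 stop@n0
  join n2 pred n1: · stop@n1
  join n2 pred n7: n7→n2 stop@n1
  join n6 pred n2: · stop@n2
  join n6 pred n3: n3 stop@n2
  join n7 pred n3: n3 stop@n2
  join n7 pred n6: n6 stop@n2
  join n8 pred n5: n5→n4→n3 stop@n2
  join n8 pred n6: n6 stop@n2
  join n8 pred n7: n7 stop@n2
  n0: DF=∅
  n1: DF={n1}
  n2: DF={n1,n2}
  n3: DF={n6,n7,n8}
  n4: DF={n8}
  n5: DF={n8}
  n6: DF={n7,n8}
  n7: DF={n2,n8}
  n8: DF=∅

φ for m: defs {n0,n2,n5}
  DF⁺ = {n1,n2,n8}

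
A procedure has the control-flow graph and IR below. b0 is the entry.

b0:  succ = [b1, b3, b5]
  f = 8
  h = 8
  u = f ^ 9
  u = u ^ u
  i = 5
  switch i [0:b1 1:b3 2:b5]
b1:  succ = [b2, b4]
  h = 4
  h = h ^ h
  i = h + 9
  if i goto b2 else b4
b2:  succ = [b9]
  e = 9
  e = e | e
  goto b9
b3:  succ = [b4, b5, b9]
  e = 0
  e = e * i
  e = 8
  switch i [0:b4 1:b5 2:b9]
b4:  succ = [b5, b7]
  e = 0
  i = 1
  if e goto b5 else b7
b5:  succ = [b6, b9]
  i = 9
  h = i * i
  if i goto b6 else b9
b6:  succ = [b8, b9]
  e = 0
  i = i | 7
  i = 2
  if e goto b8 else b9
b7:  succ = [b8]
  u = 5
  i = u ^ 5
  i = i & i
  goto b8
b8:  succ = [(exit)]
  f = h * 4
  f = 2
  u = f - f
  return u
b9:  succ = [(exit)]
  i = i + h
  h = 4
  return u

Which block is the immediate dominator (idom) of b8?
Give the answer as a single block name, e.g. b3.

idom tree: b1←b0 b2←b1 b3←b0 b4←b0 b5←b0 b6←b5 b7←b4 b8←b0 b9←b0
Join-block Dom:
  b4: preds {b1,b3}: {b0,b1} ∩ {b0,b3} = {b0}; idom=b0
  b5: preds {b0,b3,b4}: {b0} ∩ {b0,b3} ∩ {b0,b4} = {b0}; idom=b0
  b8: preds {b6,b7}: {b0,b5,b6} ∩ {b0,b4,b7} = {b0}; idom=b0
  b9: preds {b2,b3,b5,b6}: {b0,b1,b2} ∩ {b0,b3} ∩ {b0,b5} ∩ {b0,b5,b6} = {b0}; idom=b0

idom(b8) = b0

Answer: b0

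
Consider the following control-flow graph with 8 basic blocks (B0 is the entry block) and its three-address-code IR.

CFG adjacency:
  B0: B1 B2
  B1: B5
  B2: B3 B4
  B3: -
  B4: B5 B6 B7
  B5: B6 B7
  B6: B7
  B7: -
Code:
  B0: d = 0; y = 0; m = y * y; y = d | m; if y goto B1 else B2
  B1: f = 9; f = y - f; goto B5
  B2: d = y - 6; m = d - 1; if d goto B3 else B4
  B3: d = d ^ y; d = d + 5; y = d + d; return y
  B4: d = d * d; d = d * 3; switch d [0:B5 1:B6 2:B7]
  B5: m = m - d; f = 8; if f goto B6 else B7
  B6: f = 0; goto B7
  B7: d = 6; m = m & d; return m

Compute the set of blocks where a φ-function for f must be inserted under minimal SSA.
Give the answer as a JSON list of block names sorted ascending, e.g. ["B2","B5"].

idom tree: B1←B0 B2←B0 B3←B2 B4←B2 B5←B0 B6←B0 B7←B0
Dom∩ at merges:
  B5: preds {B1,B4}: {B0,B1} ∩ {B0,B2,B4} = {B0}; idom=B0
  B6: preds {B4,B5}: {B0,B2,B4} ∩ {B0,B5} = {B0}; idom=B0
  B7: preds {B4,B5,B6}: {B0,B2,B4} ∩ {B0,B5} ∩ {B0,B6} = {B0}; idom=B0

Frontier:
  join B5 pred B1: B1 stop@B0
  join B5 pred B4: B4→B2 stop@B0
  join B6 pred B4: B4→B2 stop@B0
  join B6 pred B5: B5 stop@B0
  join B7 pred B4: B4→B2 stop@B0
  join B7 pred B5: B5 stop@B0
  join B7 pred B6: B6 stop@B0
  DF(B0)=∅
  DF(B1)={B5}
  DF(B2)={B5,B6,B7}
  DF(B3)=∅
  DF(B4)={B5,B6,B7}
  DF(B5)={B6,B7}
  DF(B6)={B7}
  DF(B7)=∅

φ for f: defs {B1,B5,B6}
  DF⁺ = {B5,B6,B7}

Answer: ["B5", "B6", "B7"]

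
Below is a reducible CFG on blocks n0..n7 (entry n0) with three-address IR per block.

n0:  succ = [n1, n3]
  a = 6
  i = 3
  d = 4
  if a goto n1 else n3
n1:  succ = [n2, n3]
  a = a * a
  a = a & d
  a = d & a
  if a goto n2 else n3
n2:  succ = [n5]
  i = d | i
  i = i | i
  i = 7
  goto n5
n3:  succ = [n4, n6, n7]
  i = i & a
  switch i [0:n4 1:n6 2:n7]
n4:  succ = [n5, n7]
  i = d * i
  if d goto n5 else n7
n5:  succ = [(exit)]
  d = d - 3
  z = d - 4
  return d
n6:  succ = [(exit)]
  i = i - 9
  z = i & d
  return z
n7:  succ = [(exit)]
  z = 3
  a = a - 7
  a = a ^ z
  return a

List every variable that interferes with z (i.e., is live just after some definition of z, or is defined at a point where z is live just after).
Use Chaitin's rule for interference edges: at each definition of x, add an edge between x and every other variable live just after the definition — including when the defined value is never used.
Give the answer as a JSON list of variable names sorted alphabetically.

Answer: ["a", "d"]

Working:
Per-block:
  n0: def={a,d,i} ue=∅
  n1: def={a} ue={a,d}
  n2: def={i} ue={d,i}
  n3: def={i} ue={a,i}
  n4: def={i} ue={d,i}
  n5: def={d,z} ue={d}
  n6: def={i,z} ue={d,i}
  n7: def={a,z} ue={a}

Liveness:
  n0 li=∅ lo={a,d,i}
  n1 li={a,d,i} lo={a,d,i}
  n2 li={d,i} lo={d}
  n3 li={a,d,i} lo={a,d,i}
  n4 li={a,d,i} lo={a,d}
  n5 li={d} lo=∅
  n6 li={d,i} lo=∅
  n7 li={a} lo=∅

Interfere edges:
  a: {d,i,z}
  d: {a,i,z}
  i: {a,d}
  z: {a,d}

N(z) = ["a", "d"]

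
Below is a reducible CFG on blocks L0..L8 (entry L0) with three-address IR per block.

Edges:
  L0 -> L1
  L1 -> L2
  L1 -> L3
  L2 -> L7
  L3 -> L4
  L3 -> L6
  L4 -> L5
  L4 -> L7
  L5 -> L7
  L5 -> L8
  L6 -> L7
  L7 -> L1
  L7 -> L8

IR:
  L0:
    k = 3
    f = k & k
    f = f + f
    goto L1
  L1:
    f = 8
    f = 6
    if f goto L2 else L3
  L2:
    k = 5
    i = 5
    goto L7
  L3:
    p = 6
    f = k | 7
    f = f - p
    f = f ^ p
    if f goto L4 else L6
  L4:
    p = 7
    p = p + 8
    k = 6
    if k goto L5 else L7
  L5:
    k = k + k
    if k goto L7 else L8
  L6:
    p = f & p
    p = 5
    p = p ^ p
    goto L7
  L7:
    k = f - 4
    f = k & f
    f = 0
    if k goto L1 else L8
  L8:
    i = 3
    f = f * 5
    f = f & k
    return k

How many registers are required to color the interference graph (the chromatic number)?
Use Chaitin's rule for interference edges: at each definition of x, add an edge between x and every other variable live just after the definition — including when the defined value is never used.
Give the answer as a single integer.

Answer: 3

Analysis:
Per-block:
  L0: {f,k} / ∅
  L1: {f} / ∅
  L2: {i,k} / ∅
  L3: {f,p} / {k}
  L4: {k,p} / ∅
  L5: {k} / {k}
  L6: {p} / {f,p}
  L7: {f,k} / {f}
  L8: {f,i} / {f,k}

Liveness:
  L0 li=∅ lo={k}
  L1 li={k} lo={f,k}
  L2 li={f} lo={f}
  L3 li={k} lo={f,p}
  L4 li={f} lo={f,k}
  L5 li={f,k} lo={f,k}
  L6 li={f,p} lo={f}
  L7 li={f} lo={f,k}
  L8 li={f,k} lo=∅

Conflict graph:
  f: {i,k,p}
  i: {f,k}
  k: {f,i,p}
  p: {f,k}

Registers:
  clique {f,i,k} ⇒ need ≥ 3
  3-colouring: r0={f}  r1={k}  r2={i,p}
  χ = 3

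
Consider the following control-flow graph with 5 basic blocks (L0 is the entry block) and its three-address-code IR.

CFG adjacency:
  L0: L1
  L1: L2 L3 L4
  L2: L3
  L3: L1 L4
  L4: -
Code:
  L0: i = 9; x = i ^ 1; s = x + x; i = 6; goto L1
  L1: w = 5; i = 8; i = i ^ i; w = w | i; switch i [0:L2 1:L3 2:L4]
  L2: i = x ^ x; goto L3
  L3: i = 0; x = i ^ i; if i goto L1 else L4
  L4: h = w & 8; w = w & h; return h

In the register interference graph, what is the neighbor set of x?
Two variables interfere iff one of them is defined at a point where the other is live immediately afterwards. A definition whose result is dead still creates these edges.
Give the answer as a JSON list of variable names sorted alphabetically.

Per-block:
  L0 def {i,s,x} use ∅
  L1 def {i,w} use ∅
  L2 def {i} use {x}
  L3 def {i,x} use ∅
  L4 def {h,w} use {w}

Live sets:
  L0 li=∅ lo={x}
  L1 li={x} lo={w,x}
  L2 li={w,x} lo={w}
  L3 li={w} lo={w,x}
  L4 li={w} lo=∅

Conflict graph:
  h — {w}
  i — {w,x}
  s — {x}
  w — {h,i,x}
  x — {i,s,w}

N(x) = ["i", "s", "w"]

Answer: ["i", "s", "w"]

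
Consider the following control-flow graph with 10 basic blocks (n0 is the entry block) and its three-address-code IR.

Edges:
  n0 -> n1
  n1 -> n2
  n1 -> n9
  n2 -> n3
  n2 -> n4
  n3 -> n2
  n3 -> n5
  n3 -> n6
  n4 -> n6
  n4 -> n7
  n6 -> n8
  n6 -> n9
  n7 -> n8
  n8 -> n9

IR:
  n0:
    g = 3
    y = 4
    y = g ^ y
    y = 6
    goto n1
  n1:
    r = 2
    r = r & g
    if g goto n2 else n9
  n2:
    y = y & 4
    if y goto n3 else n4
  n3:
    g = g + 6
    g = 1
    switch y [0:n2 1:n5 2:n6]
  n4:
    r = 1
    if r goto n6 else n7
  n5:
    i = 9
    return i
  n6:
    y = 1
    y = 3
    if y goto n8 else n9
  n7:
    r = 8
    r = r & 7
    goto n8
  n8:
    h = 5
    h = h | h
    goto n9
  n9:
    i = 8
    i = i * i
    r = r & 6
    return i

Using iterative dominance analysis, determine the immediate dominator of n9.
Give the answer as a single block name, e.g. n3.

idom tree: n1←n0 n2←n1 n3←n2 n4←n2 n5←n3 n6←n2 n7←n4 n8←n2 n9←n1
Dom at joins:
  n2: preds {n1,n3}: {n0,n1} ∩ {n0,n1,n2,n3} = {n0,n1}; idom=n1
  n6: preds {n3,n4}: {n0,n1,n2,n3} ∩ {n0,n1,n2,n4} = {n0,n1,n2}; idom=n2
  n8: preds {n6,n7}: {n0,n1,n2,n6} ∩ {n0,n1,n2,n4,n7} = {n0,n1,n2}; idom=n2
  n9: preds {n1,n6,n8}: {n0,n1} ∩ {n0,n1,n2,n6} ∩ {n0,n1,n2,n8} = {n0,n1}; idom=n1

idom(n9) = n1

Answer: n1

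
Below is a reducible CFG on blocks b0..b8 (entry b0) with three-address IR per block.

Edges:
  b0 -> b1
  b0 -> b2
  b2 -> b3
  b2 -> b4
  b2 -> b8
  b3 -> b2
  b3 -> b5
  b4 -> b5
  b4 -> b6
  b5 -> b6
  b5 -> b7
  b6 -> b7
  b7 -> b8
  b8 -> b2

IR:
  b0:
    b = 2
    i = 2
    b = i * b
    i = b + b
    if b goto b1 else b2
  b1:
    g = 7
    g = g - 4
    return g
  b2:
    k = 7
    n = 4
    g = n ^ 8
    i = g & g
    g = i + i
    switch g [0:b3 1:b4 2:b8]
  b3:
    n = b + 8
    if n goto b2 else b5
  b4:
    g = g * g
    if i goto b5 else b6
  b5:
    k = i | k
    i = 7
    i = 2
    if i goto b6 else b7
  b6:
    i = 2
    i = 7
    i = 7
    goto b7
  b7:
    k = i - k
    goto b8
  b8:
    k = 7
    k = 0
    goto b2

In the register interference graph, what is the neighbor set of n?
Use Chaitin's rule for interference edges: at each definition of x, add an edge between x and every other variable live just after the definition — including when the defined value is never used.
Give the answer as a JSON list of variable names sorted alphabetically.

Answer: ["b", "i", "k"]

Working:
Block summaries:
  b0 def {b,i} use ∅
  b1 def {g} use ∅
  b2 def {g,i,k,n} use ∅
  b3 def {n} use {b}
  b4 def {g} use {g,i}
  b5 def {i,k} use {i,k}
  b6 def {i} use ∅
  b7 def {k} use {i,k}
  b8 def {k} use ∅

Live sets:
  live b0: ∅→{b}
  live b1: ∅→∅
  live b2: {b}→{b,g,i,k}
  live b3: {b,i,k}→{b,i,k}
  live b4: {b,g,i,k}→{b,i,k}
  live b5: {b,i,k}→{b,i,k}
  live b6: {b,k}→{b,i,k}
  live b7: {b,i,k}→{b}
  live b8: {b}→{b}

Interference:
  b: {g,i,k,n}
  g: {b,i,k}
  i: {b,g,k,n}
  k: {b,g,i,n}
  n: {b,i,k}

N(n) = ["b", "i", "k"]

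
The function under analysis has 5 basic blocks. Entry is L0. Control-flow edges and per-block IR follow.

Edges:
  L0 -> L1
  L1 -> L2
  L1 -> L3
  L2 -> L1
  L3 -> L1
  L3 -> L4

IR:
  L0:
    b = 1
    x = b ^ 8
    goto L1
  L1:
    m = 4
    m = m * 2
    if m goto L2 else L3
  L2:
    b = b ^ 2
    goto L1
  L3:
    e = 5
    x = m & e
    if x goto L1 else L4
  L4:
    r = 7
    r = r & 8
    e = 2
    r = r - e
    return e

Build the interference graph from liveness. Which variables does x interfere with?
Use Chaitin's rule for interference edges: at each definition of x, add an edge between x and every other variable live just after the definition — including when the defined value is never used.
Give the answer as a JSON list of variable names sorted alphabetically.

def/use:
  L0: {b,x} / ∅
  L1: {m} / ∅
  L2: {b} / {b}
  L3: {e,x} / {m}
  L4: {e,r} / ∅

Liveness:
  L0: in=∅ out={b}
  L1: in={b} out={b,m}
  L2: in={b} out={b}
  L3: in={b,m} out={b}
  L4: in=∅ out=∅

Conflict graph:
  b — {e,m,x}
  e — {b,m,r}
  m — {b,e}
  r — {e}
  x — {b}

N(x) = ["b"]

Answer: ["b"]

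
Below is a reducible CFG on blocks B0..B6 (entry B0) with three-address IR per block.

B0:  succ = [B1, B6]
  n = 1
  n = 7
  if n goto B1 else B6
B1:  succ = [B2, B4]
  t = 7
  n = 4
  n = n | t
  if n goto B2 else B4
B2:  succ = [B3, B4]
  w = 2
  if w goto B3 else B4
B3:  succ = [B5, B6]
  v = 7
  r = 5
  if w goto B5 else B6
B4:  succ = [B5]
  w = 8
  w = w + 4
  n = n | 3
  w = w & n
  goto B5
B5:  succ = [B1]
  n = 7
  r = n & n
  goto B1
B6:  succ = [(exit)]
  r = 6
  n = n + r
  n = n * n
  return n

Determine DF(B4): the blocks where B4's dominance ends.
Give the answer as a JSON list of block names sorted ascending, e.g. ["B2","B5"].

idom tree: B1←B0 B2←B1 B3←B2 B4←B1 B5←B1 B6←B0
Dom∩ at merges:
  B1: preds {B0,B5}: {B0} ∩ {B0,B1,B5} = {B0}; idom=B0
  B4: preds {B1,B2}: {B0,B1} ∩ {B0,B1,B2} = {B0,B1}; idom=B1
  B5: preds {B3,B4}: {B0,B1,B2,B3} ∩ {B0,B1,B4} = {B0,B1}; idom=B1
  B6: preds {B0,B3}: {B0} ∩ {B0,B1,B2,B3} = {B0}; idom=B0

DF derivation:
  B1←B0: walk · to B0
  B1←B5: walk B5→B1 to B0
  B4←B1: walk · to B1
  B4←B2: walk B2 to B1
  B5←B3: walk B3→B2 to B1
  B5←B4: walk B4 to B1
  B6←B0: walk · to B0
  B6←B3: walk B3→B2→B1 to B0
  DF(B0)=∅
  DF(B1)={B1,B6}
  DF(B2)={B4,B5,B6}
  DF(B3)={B5,B6}
  DF(B4)={B5}
  DF(B5)={B1}
  DF(B6)=∅

DF(B4) = ["B5"]

Answer: ["B5"]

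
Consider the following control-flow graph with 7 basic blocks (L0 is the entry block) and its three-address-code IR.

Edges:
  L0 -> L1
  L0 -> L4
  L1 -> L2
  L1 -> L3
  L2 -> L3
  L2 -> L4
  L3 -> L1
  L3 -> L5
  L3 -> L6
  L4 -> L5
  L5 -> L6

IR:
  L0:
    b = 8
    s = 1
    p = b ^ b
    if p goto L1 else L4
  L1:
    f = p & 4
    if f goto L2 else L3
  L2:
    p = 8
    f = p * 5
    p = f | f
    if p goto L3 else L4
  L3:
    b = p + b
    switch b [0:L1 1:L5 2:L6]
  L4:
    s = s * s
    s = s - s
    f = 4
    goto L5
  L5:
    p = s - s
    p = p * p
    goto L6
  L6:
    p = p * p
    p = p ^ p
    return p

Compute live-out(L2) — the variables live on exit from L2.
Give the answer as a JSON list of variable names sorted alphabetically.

Answer: ["b", "p", "s"]

Derivation:
def/use:
  L0: def={b,p,s} ue=∅
  L1: def={f} ue={p}
  L2: def={f,p} ue=∅
  L3: def={b} ue={b,p}
  L4: def={f,s} ue={s}
  L5: def={p} ue={s}
  L6: def={p} ue={p}

Live sets:
  L0 li=∅ lo={b,p,s}
  L1 li={b,p,s} lo={b,p,s}
  L2 li={b,s} lo={b,p,s}
  L3 li={b,p,s} lo={b,p,s}
  L4 li={s} lo={s}
  L5 li={s} lo={p}
  L6 li={p} lo=∅

live-out(L2) = ["b", "p", "s"]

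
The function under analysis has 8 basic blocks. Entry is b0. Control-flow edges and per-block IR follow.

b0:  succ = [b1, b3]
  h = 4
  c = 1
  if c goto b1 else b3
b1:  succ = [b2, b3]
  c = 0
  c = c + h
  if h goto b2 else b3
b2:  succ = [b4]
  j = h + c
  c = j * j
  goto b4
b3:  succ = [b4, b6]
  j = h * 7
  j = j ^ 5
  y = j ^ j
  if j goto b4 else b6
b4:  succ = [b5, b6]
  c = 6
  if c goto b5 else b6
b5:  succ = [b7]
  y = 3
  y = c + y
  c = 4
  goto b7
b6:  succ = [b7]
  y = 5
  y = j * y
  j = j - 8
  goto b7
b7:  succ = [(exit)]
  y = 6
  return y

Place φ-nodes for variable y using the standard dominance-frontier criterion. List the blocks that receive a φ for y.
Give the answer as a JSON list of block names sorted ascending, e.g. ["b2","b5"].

Answer: ["b4", "b6", "b7"]

Working:
idom tree: b1←b0 b2←b1 b3←b0 b4←b0 b5←b4 b6←b0 b7←b0
Dom at joins:
  b3: preds {b0,b1}: {b0} ∩ {b0,b1} = {b0}; idom=b0
  b4: preds {b2,b3}: {b0,b1,b2} ∩ {b0,b3} = {b0}; idom=b0
  b6: preds {b3,b4}: {b0,b3} ∩ {b0,b4} = {b0}; idom=b0
  b7: preds {b5,b6}: {b0,b4,b5} ∩ {b0,b6} = {b0}; idom=b0

DF derivation:
  join b3 pred b0: · stop@b0
  join b3 pred b1: b1 stop@b0
  join b4 pred b2: b2→b1 stop@b0
  join b4 pred b3: b3 stop@b0
  join b6 pred b3: b3 stop@b0
  join b6 pred b4: b4 stop@b0
  join b7 pred b5: b5→b4 stop@b0
  join b7 pred b6: b6 stop@b0
  b0 → ∅
  b1 → {b3,b4}
  b2 → {b4}
  b3 → {b4,b6}
  b4 → {b6,b7}
  b5 → {b7}
  b6 → {b7}
  b7 → ∅

φ for y: defs {b3,b5,b6,b7}
  DF⁺ = {b4,b6,b7}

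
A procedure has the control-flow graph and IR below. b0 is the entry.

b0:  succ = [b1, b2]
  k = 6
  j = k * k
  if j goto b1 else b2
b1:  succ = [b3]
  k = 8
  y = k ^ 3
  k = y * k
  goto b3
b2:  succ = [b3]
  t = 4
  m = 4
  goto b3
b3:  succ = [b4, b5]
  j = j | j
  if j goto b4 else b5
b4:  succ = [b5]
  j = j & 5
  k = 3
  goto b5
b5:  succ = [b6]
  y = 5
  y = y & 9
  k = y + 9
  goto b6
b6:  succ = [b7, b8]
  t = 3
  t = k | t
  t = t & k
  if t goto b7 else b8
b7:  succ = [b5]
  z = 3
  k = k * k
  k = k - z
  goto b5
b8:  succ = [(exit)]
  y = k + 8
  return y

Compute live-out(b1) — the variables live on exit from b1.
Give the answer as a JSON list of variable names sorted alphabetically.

Answer: ["j"]

Working:
def/use:
  b0: {j,k} / ∅
  b1: {k,y} / ∅
  b2: {m,t} / ∅
  b3: {j} / {j}
  b4: {j,k} / {j}
  b5: {k,y} / ∅
  b6: {t} / {k}
  b7: {k,z} / {k}
  b8: {y} / {k}

Liveness:
  b0 li=∅ lo={j}
  b1 li={j} lo={j}
  b2 li={j} lo={j}
  b3 li={j} lo={j}
  b4 li={j} lo=∅
  b5 li=∅ lo={k}
  b6 li={k} lo={k}
  b7 li={k} lo=∅
  b8 li={k} lo=∅

live-out(b1) = ["j"]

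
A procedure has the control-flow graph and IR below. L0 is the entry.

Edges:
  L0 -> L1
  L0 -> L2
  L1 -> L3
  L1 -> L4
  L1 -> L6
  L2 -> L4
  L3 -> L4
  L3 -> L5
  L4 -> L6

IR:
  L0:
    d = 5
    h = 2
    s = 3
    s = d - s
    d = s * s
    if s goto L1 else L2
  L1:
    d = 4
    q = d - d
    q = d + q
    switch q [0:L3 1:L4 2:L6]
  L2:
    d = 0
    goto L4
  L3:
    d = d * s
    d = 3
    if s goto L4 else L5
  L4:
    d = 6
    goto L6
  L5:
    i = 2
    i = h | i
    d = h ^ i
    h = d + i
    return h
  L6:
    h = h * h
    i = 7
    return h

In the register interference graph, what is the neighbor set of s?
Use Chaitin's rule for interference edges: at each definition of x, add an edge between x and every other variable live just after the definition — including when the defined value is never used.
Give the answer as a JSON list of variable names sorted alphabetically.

Per-block:
  L0 def {d,h,s} use ∅
  L1 def {d,q} use ∅
  L2 def {d} use ∅
  L3 def {d} use {d,s}
  L4 def {d} use ∅
  L5 def {d,h,i} use {h}
  L6 def {h,i} use {h}

Live sets:
  L0 li=∅ lo={h,s}
  L1 li={h,s} lo={d,h,s}
  L2 li={h} lo={h}
  L3 li={d,h,s} lo={h}
  L4 li={h} lo={h}
  L5 li={h} lo=∅
  L6 li={h} lo=∅

Interference:
  d↔{h,i,q,s}
  h↔{d,i,q,s}
  i↔{d,h}
  q↔{d,h,s}
  s↔{d,h,q}

N(s) = ["d", "h", "q"]

Answer: ["d", "h", "q"]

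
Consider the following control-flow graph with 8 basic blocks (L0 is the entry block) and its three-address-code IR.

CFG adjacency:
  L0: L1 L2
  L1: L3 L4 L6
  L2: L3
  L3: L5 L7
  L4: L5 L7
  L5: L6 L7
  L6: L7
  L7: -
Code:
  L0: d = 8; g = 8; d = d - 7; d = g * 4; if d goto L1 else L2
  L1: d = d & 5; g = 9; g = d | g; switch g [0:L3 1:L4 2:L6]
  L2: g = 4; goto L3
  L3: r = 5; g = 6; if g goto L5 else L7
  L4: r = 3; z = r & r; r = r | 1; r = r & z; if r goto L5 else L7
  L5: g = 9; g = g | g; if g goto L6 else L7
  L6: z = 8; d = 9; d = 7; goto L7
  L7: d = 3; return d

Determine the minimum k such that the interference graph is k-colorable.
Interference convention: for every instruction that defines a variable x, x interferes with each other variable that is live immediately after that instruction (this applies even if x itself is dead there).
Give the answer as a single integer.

def/use:
  L0: def={d,g} ue=∅
  L1: def={d,g} ue={d}
  L2: def={g} ue=∅
  L3: def={g,r} ue=∅
  L4: def={r,z} ue=∅
  L5: def={g} ue=∅
  L6: def={d,z} ue=∅
  L7: def={d} ue=∅

Backward fixpoint:
  L0: in=∅ out={d}
  L1: in={d} out=∅
  L2: in=∅ out=∅
  L3: in=∅ out=∅
  L4: in=∅ out=∅
  L5: in=∅ out=∅
  L6: in=∅ out=∅
  L7: in=∅ out=∅

Interference:
  d: {g}
  g: {d}
  r: {z}
  z: {r}

Chromatic number:
  clique {d,g} ⇒ need ≥ 2
  assign d→r0 g→r1 r→r0 z→r1 — no edge inside a register ⇒ χ ≤ 2
  χ = 2

Answer: 2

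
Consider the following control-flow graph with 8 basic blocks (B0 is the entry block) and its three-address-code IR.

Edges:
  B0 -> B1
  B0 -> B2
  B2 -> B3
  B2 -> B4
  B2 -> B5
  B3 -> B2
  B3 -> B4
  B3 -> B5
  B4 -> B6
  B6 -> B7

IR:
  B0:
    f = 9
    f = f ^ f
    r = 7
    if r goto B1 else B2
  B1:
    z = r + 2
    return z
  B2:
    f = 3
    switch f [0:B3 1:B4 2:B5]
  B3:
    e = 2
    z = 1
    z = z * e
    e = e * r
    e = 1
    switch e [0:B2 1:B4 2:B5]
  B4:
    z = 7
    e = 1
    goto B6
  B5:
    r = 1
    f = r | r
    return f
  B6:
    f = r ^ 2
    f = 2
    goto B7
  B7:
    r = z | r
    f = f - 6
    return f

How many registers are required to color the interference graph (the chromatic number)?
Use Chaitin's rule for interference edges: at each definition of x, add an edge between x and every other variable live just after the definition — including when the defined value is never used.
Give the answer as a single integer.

Block summaries:
  B0: def={f,r} ue=∅
  B1: def={z} ue={r}
  B2: def={f} ue=∅
  B3: def={e,z} ue={r}
  B4: def={e,z} ue=∅
  B5: def={f,r} ue=∅
  B6: def={f} ue={r}
  B7: def={f,r} ue={f,r,z}

Liveness:
  live B0: ∅→{r}
  live B1: {r}→∅
  live B2: {r}→{r}
  live B3: {r}→{r}
  live B4: {r}→{r,z}
  live B5: ∅→∅
  live B6: {r,z}→{f,r,z}
  live B7: {f,r,z}→∅

Interference:
  e — {r,z}
  f — {r,z}
  r — {e,f,z}
  z — {e,f,r}

Chromatic number:
  lower bound: {e,r,z} mutually conflict ⇒ χ ≥ 3
  3-colouring: c0={r}  c1={z}  c2={e,f}
  χ = 3

Answer: 3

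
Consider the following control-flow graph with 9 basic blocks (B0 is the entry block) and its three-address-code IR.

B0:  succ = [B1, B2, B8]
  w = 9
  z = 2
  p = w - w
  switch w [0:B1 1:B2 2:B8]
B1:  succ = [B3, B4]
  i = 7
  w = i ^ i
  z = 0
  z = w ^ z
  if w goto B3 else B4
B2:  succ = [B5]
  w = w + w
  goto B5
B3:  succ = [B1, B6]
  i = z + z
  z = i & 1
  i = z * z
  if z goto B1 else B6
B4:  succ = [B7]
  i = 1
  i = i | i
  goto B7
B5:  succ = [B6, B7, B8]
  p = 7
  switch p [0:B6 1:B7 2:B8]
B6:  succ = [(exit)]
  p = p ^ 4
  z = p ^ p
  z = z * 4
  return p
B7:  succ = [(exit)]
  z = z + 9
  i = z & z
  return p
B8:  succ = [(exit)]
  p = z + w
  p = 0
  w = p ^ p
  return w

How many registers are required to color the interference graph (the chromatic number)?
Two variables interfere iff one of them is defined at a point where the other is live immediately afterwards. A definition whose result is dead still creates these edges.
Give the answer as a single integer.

Per-block:
  B0 def {p,w,z} use ∅
  B1 def {i,w,z} use ∅
  B2 def {w} use {w}
  B3 def {i,z} use {z}
  B4 def {i} use ∅
  B5 def {p} use ∅
  B6 def {p,z} use {p}
  B7 def {i,z} use {p,z}
  B8 def {p,w} use {w,z}

Liveness:
  live B0: ∅→{p,w,z}
  live B1: {p}→{p,z}
  live B2: {w,z}→{w,z}
  live B3: {p,z}→{p}
  live B4: {p,z}→{p,z}
  live B5: {w,z}→{p,w,z}
  live B6: {p}→∅
  live B7: {p,z}→∅
  live B8: {w,z}→∅

Interference:
  i — {p,z}
  p — {i,w,z}
  w — {p,z}
  z — {i,p,w}

Chromatic number:
  {i,p,z} pairwise interfere (3-clique) ⇒ χ ≥ 3
  3-colouring: c0={p}  c1={z}  c2={i,w}
  χ = 3

Answer: 3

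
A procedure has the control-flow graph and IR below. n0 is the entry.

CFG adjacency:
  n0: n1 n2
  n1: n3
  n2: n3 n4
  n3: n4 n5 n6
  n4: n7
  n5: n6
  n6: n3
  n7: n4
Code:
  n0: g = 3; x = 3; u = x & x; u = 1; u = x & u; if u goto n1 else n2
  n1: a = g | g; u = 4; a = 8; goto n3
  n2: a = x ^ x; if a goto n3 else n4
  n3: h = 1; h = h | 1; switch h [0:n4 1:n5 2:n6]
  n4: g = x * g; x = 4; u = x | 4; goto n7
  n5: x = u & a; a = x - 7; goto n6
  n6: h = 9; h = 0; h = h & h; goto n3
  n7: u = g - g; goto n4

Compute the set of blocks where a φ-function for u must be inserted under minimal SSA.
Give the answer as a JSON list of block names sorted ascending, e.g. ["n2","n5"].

Answer: ["n3", "n4"]

Derivation:
idom tree: n1←n0 n2←n0 n3←n0 n4←n0 n5←n3 n6←n3 n7←n4
Dom at joins:
  n3: preds {n1,n2,n6}: {n0,n1} ∩ {n0,n2} ∩ {n0,n3,n6} = {n0}; idom=n0
  n4: preds {n2,n3,n7}: {n0,n2} ∩ {n0,n3} ∩ {n0,n4,n7} = {n0}; idom=n0
  n6: preds {n3,n5}: {n0,n3} ∩ {n0,n3,n5} = {n0,n3}; idom=n3

DF walk-up:
  n3←n1: walk n1 to n0
  n3←n2: walk n2 to n0
  n3←n6: walk n6→n3 to n0
  n4←n2: walk n2 to n0
  n4←n3: walk n3 to n0
  n4←n7: walk n7→n4 to n0
  n6←n3: walk · to n3
  n6←n5: walk n5 to n3
  DF(n0)=∅
  DF(n1)={n3}
  DF(n2)={n3,n4}
  DF(n3)={n3,n4}
  DF(n4)={n4}
  DF(n5)={n6}
  DF(n6)={n3}
  DF(n7)={n4}

φ for u: defs {n0,n1,n4,n7}
  DF⁺ = {n3,n4}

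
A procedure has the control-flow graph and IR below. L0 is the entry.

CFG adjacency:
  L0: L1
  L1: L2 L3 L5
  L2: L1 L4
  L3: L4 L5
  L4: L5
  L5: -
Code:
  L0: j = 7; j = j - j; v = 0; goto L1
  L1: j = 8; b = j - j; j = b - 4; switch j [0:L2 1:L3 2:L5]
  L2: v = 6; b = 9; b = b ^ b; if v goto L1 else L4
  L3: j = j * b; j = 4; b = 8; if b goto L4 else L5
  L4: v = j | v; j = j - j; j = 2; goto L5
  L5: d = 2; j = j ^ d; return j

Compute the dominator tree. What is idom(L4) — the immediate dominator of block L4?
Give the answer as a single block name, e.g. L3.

idom tree: L1←L0 L2←L1 L3←L1 L4←L1 L5←L1
Dom∩ at merges:
  L1: preds {L0,L2}: {L0} ∩ {L0,L1,L2} = {L0}; idom=L0
  L4: preds {L2,L3}: {L0,L1,L2} ∩ {L0,L1,L3} = {L0,L1}; idom=L1
  L5: preds {L1,L3,L4}: {L0,L1} ∩ {L0,L1,L3} ∩ {L0,L1,L4} = {L0,L1}; idom=L1

idom(L4) = L1

Answer: L1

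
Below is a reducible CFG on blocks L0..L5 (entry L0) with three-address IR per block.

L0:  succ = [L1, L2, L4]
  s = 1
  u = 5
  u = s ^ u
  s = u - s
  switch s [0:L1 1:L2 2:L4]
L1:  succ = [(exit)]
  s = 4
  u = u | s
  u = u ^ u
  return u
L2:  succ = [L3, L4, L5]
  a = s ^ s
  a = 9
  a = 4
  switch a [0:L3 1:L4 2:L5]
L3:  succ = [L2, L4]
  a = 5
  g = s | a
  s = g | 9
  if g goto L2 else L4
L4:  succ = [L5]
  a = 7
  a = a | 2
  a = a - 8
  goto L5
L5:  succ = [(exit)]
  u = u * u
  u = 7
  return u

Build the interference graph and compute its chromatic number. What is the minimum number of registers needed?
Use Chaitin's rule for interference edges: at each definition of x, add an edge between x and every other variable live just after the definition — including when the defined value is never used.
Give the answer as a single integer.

Block summaries:
  L0: {s,u} / ∅
  L1: {s,u} / {u}
  L2: {a} / {s}
  L3: {a,g,s} / {s}
  L4: {a} / ∅
  L5: {u} / {u}

Liveness:
  L0: in=∅ out={s,u}
  L1: in={u} out=∅
  L2: in={s,u} out={s,u}
  L3: in={s,u} out={s,u}
  L4: in={u} out={u}
  L5: in={u} out=∅

Conflict graph:
  a: {s,u}
  g: {s,u}
  s: {a,g,u}
  u: {a,g,s}

Registers:
  lower bound: {a,s,u} mutually conflict ⇒ χ ≥ 3
  3-colouring: c0={s}  c1={u}  c2={a,g}
  χ = 3

Answer: 3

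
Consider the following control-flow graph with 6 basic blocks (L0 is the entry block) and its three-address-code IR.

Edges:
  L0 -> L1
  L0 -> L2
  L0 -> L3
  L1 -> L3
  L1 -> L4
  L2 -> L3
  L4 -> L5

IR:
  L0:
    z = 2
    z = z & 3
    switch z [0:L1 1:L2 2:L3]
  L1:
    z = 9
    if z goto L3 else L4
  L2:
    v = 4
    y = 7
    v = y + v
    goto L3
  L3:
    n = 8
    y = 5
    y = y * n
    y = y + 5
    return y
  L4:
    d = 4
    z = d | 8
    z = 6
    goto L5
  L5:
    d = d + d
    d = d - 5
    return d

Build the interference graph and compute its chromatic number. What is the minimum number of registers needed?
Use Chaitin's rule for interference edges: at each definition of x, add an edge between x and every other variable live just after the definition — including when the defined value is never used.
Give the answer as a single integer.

Answer: 2

Derivation:
def/use:
  L0: {z} / ∅
  L1: {z} / ∅
  L2: {v,y} / ∅
  L3: {n,y} / ∅
  L4: {d,z} / ∅
  L5: {d} / {d}

Live sets:
  L0: in=∅ out=∅
  L1: in=∅ out=∅
  L2: in=∅ out=∅
  L3: in=∅ out=∅
  L4: in=∅ out={d}
  L5: in={d} out=∅

Interference:
  d — {z}
  n — {y}
  v — {y}
  y — {n,v}
  z — {d}

Colouring:
  lower bound: {d,z} mutually conflict ⇒ χ ≥ 2
  assign d→R0 n→R1 v→R1 y→R0 z→R1 — no edge inside a register ⇒ χ ≤ 2
  χ = 2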